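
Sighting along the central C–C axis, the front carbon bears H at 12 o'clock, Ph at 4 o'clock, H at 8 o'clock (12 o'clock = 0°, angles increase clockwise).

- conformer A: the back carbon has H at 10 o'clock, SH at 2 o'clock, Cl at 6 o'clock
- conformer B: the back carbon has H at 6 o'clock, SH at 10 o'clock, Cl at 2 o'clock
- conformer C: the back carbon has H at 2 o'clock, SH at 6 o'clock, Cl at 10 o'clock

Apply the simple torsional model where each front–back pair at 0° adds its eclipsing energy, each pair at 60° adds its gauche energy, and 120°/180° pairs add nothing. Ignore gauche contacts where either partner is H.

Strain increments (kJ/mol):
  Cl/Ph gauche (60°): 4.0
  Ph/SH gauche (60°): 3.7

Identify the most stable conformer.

C

A is staggered. Ph at 120° is gauche with SH at 60° (3.7); Ph at 120° is gauche with Cl at 180° (4.0). Total 7.7 kJ/mol.
B is staggered. Ph at 120° is gauche with Cl at 60° (4.0). Total 4.0 kJ/mol.
C is staggered. Ph at 120° is gauche with SH at 180° (3.7). Total 3.7 kJ/mol.
C has the lowest total (3.7 kJ/mol).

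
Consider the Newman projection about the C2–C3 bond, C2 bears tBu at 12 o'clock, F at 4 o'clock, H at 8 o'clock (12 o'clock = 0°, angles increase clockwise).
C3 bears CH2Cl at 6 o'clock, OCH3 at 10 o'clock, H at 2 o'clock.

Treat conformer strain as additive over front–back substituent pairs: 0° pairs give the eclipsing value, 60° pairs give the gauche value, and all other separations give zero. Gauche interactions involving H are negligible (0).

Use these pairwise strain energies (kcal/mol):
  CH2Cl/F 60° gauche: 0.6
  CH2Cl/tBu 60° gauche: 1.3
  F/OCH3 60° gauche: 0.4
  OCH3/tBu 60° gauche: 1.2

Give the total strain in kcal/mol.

This conformer (staggered): tBu(0°)/OCH3(300°) gauche 1.2; F(120°)/CH2Cl(180°) gauche 0.6 → 1.8 kcal/mol.

1.8 kcal/mol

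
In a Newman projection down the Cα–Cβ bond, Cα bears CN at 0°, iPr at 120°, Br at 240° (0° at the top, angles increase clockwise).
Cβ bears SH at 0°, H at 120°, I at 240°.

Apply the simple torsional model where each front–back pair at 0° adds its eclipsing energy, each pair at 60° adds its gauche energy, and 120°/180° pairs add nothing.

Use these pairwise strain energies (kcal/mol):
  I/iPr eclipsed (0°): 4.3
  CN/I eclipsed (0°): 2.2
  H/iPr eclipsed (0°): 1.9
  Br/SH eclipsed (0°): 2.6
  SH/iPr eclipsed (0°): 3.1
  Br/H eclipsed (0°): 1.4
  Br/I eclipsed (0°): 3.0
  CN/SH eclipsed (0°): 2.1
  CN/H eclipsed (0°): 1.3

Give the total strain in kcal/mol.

This conformer (eclipsed): CN(0°)/SH(0°) eclipsed 2.1; iPr(120°)/H(120°) eclipsed 1.9; Br(240°)/I(240°) eclipsed 3.0 → 7.0 kcal/mol.

7.0 kcal/mol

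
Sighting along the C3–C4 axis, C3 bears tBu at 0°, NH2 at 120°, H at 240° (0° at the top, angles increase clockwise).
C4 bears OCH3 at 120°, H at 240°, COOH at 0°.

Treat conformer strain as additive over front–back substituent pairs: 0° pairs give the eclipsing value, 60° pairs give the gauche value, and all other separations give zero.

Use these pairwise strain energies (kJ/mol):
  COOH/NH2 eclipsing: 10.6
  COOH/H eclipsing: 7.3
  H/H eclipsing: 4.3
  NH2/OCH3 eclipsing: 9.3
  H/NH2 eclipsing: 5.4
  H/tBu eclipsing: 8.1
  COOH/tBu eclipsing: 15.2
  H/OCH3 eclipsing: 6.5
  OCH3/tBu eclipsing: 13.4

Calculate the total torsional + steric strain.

28.8 kJ/mol

This conformer is eclipsed. tBu at 0° is eclipsed with COOH at 0° (15.2); NH2 at 120° is eclipsed with OCH3 at 120° (9.3); H at 240° is eclipsed with H at 240° (4.3). Total 28.8 kJ/mol.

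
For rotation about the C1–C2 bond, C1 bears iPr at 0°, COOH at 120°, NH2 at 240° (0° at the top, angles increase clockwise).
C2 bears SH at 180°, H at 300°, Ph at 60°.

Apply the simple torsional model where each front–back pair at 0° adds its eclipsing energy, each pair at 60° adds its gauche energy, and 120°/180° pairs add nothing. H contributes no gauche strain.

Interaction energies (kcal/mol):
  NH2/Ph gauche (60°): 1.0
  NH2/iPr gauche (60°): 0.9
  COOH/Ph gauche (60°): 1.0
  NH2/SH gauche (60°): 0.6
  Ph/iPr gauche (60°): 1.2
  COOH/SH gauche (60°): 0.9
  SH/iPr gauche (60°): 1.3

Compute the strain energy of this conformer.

3.7 kcal/mol

This conformer (staggered): iPr(0°)/Ph(60°) gauche 1.2; COOH(120°)/SH(180°) gauche 0.9; COOH(120°)/Ph(60°) gauche 1.0; NH2(240°)/SH(180°) gauche 0.6 → 3.7 kcal/mol.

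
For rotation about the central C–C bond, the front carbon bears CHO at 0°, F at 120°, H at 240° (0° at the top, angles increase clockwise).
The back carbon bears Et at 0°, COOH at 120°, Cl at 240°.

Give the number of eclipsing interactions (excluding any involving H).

2

Non-H eclipsing pairs: CHO(0°)/Et(0°); F(120°)/COOH(120°) — 2 interactions.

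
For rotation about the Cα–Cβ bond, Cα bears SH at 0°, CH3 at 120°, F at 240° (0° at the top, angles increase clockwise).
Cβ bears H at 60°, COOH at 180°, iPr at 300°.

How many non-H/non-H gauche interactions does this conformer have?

Non-H gauche pairs: SH(0°)/iPr(300°); CH3(120°)/COOH(180°); F(240°)/COOH(180°); F(240°)/iPr(300°) — 4 interactions.

4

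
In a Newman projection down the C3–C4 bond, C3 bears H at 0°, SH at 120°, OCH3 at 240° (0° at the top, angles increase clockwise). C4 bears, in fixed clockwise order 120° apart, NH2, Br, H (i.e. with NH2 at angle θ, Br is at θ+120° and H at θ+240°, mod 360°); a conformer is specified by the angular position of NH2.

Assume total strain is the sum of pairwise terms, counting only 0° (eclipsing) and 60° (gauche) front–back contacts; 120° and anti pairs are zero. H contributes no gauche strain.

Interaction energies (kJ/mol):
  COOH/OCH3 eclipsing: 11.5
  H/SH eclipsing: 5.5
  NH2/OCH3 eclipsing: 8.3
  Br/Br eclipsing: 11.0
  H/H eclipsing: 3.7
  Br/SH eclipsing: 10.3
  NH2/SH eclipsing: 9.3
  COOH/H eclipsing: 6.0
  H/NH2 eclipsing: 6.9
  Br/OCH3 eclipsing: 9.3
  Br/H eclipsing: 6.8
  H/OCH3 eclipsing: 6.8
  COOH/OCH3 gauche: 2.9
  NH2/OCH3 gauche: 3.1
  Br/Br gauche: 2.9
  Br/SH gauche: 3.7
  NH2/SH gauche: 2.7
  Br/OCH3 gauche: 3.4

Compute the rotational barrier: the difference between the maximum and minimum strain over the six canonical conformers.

17.2 kJ/mol

NH2 at 0° (eclipsed): H(0°)/NH2(0°) eclipsed 6.9; SH(120°)/Br(120°) eclipsed 10.3; OCH3(240°)/H(240°) eclipsed 6.8 → 24.0 kJ/mol.
NH2 at 60° (staggered): SH(120°)/NH2(60°) gauche 2.7; SH(120°)/Br(180°) gauche 3.7; OCH3(240°)/Br(180°) gauche 3.4 → 9.8 kJ/mol.
NH2 at 120° (eclipsed): H(0°)/H(0°) eclipsed 3.7; SH(120°)/NH2(120°) eclipsed 9.3; OCH3(240°)/Br(240°) eclipsed 9.3 → 22.3 kJ/mol.
NH2 at 180° (staggered): SH(120°)/NH2(180°) gauche 2.7; OCH3(240°)/NH2(180°) gauche 3.1; OCH3(240°)/Br(300°) gauche 3.4 → 9.2 kJ/mol.
NH2 at 240° (eclipsed): H(0°)/Br(0°) eclipsed 6.8; SH(120°)/H(120°) eclipsed 5.5; OCH3(240°)/NH2(240°) eclipsed 8.3 → 20.6 kJ/mol.
NH2 at 300° (staggered): SH(120°)/Br(60°) gauche 3.7; OCH3(240°)/NH2(300°) gauche 3.1 → 6.8 kJ/mol.
Max at 0° (24.0 kJ/mol), min at 300° (6.8 kJ/mol); barrier = 17.2 kJ/mol.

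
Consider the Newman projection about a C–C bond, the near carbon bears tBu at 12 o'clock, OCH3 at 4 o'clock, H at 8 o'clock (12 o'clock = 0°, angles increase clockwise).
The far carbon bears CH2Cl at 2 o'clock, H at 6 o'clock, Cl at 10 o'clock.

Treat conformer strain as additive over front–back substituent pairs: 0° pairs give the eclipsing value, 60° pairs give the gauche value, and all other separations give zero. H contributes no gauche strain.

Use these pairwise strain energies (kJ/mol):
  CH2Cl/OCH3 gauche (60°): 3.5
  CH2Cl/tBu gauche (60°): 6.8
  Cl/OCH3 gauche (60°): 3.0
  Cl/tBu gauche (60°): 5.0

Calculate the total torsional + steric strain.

This conformer (staggered): tBu–CH2Cl gauche, tBu–Cl gauche, OCH3–CH2Cl gauche; 6.8 + 5.0 + 3.5 = 15.3 kJ/mol.

15.3 kJ/mol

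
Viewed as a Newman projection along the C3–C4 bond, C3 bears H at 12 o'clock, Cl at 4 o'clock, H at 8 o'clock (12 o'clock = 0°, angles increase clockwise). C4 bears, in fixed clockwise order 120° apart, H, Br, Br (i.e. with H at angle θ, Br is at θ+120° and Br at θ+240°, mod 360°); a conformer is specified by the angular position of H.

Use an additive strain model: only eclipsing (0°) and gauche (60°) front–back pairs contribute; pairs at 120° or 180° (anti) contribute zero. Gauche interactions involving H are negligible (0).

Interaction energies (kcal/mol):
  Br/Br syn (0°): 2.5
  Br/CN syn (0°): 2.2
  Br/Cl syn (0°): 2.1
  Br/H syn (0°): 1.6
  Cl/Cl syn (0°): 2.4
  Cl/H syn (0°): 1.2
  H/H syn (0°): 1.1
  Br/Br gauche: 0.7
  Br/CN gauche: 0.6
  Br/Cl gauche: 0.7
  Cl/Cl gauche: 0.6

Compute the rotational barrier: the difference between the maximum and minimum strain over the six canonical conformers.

H at 0° is eclipsed. H at 0° is eclipsed with H at 0° (1.1); Cl at 120° is eclipsed with Br at 120° (2.1); H at 240° is eclipsed with Br at 240° (1.6). Total 4.8 kcal/mol.
H at 60° is staggered. Cl at 120° is gauche with Br at 180° (0.7). Total 0.7 kcal/mol.
H at 120° is eclipsed. H at 0° is eclipsed with Br at 0° (1.6); Cl at 120° is eclipsed with H at 120° (1.2); H at 240° is eclipsed with Br at 240° (1.6). Total 4.4 kcal/mol.
H at 180° is staggered. Cl at 120° is gauche with Br at 60° (0.7). Total 0.7 kcal/mol.
H at 240° is eclipsed. H at 0° is eclipsed with Br at 0° (1.6); Cl at 120° is eclipsed with Br at 120° (2.1); H at 240° is eclipsed with H at 240° (1.1). Total 4.8 kcal/mol.
H at 300° is staggered. Cl at 120° is gauche with Br at 60° (0.7); Cl at 120° is gauche with Br at 180° (0.7). Total 1.4 kcal/mol.
Max at 0° (4.8 kcal/mol), min at 60° (0.7 kcal/mol); barrier = 4.1 kcal/mol.

4.1 kcal/mol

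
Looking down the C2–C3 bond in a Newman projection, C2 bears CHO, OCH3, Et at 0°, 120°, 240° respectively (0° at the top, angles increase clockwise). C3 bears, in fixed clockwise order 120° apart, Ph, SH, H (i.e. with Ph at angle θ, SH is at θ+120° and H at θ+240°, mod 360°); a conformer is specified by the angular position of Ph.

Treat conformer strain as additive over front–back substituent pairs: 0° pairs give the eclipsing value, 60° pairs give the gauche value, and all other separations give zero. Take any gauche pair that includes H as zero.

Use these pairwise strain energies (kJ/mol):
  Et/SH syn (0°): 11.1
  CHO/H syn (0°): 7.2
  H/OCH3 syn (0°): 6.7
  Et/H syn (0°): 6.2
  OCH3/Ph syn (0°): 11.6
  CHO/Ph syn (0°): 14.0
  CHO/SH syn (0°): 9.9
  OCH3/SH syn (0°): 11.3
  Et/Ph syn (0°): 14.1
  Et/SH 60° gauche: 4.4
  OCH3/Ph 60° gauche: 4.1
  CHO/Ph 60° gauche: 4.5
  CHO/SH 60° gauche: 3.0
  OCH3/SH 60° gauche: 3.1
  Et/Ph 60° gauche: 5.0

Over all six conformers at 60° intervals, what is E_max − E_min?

Ph at 0° (eclipsed): CHO–Ph eclipsed, OCH3–SH eclipsed, Et–H eclipsed; 14.0 + 11.3 + 6.2 = 31.5 kJ/mol.
Ph at 60° (staggered): CHO–Ph gauche, OCH3–Ph gauche, OCH3–SH gauche, Et–SH gauche; 4.5 + 4.1 + 3.1 + 4.4 = 16.1 kJ/mol.
Ph at 120° (eclipsed): CHO–H eclipsed, OCH3–Ph eclipsed, Et–SH eclipsed; 7.2 + 11.6 + 11.1 = 29.9 kJ/mol.
Ph at 180° (staggered): CHO–SH gauche, OCH3–Ph gauche, Et–Ph gauche, Et–SH gauche; 3.0 + 4.1 + 5.0 + 4.4 = 16.5 kJ/mol.
Ph at 240° (eclipsed): CHO–SH eclipsed, OCH3–H eclipsed, Et–Ph eclipsed; 9.9 + 6.7 + 14.1 = 30.7 kJ/mol.
Ph at 300° (staggered): CHO–Ph gauche, CHO–SH gauche, OCH3–SH gauche, Et–Ph gauche; 4.5 + 3.0 + 3.1 + 5.0 = 15.6 kJ/mol.
Max at 0° (31.5 kJ/mol), min at 300° (15.6 kJ/mol); barrier = 15.9 kJ/mol.

15.9 kJ/mol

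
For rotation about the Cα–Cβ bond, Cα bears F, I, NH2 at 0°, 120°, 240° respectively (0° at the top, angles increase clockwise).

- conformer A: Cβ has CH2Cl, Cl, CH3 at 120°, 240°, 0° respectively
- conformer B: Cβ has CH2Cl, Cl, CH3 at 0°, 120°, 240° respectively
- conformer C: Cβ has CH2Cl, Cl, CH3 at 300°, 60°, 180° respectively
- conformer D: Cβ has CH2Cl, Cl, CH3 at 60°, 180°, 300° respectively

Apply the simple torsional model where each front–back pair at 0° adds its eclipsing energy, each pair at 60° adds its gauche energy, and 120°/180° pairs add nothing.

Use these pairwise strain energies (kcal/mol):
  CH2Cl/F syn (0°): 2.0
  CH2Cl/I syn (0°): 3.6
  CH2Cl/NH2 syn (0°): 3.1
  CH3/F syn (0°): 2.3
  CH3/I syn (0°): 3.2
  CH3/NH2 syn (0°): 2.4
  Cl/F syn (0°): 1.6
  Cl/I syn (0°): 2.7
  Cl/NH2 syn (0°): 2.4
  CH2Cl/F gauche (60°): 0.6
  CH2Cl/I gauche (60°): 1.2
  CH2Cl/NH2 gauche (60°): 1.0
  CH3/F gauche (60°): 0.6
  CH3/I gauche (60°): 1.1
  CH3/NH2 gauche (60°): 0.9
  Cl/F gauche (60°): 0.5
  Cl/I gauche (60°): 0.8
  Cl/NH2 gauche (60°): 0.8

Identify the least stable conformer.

A is eclipsed. F at 0° is eclipsed with CH3 at 0° (2.3); I at 120° is eclipsed with CH2Cl at 120° (3.6); NH2 at 240° is eclipsed with Cl at 240° (2.4). Total 8.3 kcal/mol.
B is eclipsed. F at 0° is eclipsed with CH2Cl at 0° (2.0); I at 120° is eclipsed with Cl at 120° (2.7); NH2 at 240° is eclipsed with CH3 at 240° (2.4). Total 7.1 kcal/mol.
C is staggered. F at 0° is gauche with CH2Cl at 300° (0.6); F at 0° is gauche with Cl at 60° (0.5); I at 120° is gauche with Cl at 60° (0.8); I at 120° is gauche with CH3 at 180° (1.1); NH2 at 240° is gauche with CH2Cl at 300° (1.0); NH2 at 240° is gauche with CH3 at 180° (0.9). Total 4.9 kcal/mol.
D is staggered. F at 0° is gauche with CH2Cl at 60° (0.6); F at 0° is gauche with CH3 at 300° (0.6); I at 120° is gauche with CH2Cl at 60° (1.2); I at 120° is gauche with Cl at 180° (0.8); NH2 at 240° is gauche with Cl at 180° (0.8); NH2 at 240° is gauche with CH3 at 300° (0.9). Total 4.9 kcal/mol.
A has the highest total (8.3 kcal/mol).

A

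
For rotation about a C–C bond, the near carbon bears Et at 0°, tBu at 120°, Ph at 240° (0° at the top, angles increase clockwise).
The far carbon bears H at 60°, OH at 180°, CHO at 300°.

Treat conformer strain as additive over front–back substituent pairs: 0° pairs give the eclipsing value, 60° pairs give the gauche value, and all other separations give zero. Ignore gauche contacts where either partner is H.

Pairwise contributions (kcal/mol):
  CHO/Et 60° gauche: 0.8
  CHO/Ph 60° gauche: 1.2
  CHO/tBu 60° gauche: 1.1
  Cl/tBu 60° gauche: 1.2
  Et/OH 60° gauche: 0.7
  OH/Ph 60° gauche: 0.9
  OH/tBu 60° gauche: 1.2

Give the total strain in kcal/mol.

4.1 kcal/mol

This conformer (staggered): Et(0°)/CHO(300°) gauche 0.8; tBu(120°)/OH(180°) gauche 1.2; Ph(240°)/OH(180°) gauche 0.9; Ph(240°)/CHO(300°) gauche 1.2 → 4.1 kcal/mol.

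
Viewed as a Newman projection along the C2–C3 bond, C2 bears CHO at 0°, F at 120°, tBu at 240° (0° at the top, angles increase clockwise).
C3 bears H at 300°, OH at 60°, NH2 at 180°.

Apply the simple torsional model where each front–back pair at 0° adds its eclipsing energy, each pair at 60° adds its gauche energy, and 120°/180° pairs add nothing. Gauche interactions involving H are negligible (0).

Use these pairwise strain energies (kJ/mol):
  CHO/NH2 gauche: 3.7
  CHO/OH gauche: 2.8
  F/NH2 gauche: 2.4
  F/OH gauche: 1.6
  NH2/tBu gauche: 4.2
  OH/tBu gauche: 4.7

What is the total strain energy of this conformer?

11.0 kJ/mol

This conformer (staggered): CHO–OH gauche, F–OH gauche, F–NH2 gauche, tBu–NH2 gauche; 2.8 + 1.6 + 2.4 + 4.2 = 11.0 kJ/mol.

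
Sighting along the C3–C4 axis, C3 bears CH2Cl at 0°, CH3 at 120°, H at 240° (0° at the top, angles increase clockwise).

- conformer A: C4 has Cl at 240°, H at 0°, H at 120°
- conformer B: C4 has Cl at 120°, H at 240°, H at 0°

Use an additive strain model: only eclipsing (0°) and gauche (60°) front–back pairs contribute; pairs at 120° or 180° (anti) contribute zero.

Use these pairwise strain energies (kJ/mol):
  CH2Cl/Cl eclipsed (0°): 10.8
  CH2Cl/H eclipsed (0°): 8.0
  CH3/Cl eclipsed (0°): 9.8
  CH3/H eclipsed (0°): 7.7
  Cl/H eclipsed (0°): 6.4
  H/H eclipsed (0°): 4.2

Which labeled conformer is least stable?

A

A (eclipsed): CH2Cl(0°)/H(0°) eclipsed 8.0; CH3(120°)/H(120°) eclipsed 7.7; H(240°)/Cl(240°) eclipsed 6.4 → 22.1 kJ/mol.
B (eclipsed): CH2Cl(0°)/H(0°) eclipsed 8.0; CH3(120°)/Cl(120°) eclipsed 9.8; H(240°)/H(240°) eclipsed 4.2 → 22.0 kJ/mol.
A has the highest total (22.1 kJ/mol).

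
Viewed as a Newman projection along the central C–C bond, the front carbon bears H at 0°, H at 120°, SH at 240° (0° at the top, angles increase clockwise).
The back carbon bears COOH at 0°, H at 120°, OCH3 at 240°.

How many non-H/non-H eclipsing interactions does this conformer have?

Non-H eclipsing pairs: SH(240°)/OCH3(240°) — 1 interaction.

1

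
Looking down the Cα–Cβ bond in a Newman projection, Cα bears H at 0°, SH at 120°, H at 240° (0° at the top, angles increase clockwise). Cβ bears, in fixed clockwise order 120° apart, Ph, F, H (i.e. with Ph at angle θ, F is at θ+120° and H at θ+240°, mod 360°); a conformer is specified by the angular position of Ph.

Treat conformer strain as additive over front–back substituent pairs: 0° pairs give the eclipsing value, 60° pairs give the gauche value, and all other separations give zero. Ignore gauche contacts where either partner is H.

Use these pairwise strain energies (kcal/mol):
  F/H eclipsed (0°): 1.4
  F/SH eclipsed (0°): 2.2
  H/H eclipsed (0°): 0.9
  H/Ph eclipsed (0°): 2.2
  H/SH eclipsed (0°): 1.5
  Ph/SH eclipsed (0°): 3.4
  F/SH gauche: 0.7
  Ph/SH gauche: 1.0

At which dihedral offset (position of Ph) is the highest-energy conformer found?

Ph at 0° (eclipsed): H(0°)/Ph(0°) eclipsed 2.2; SH(120°)/F(120°) eclipsed 2.2; H(240°)/H(240°) eclipsed 0.9 → 5.3 kcal/mol.
Ph at 60° (staggered): SH(120°)/Ph(60°) gauche 1.0; SH(120°)/F(180°) gauche 0.7 → 1.7 kcal/mol.
Ph at 120° (eclipsed): H(0°)/H(0°) eclipsed 0.9; SH(120°)/Ph(120°) eclipsed 3.4; H(240°)/F(240°) eclipsed 1.4 → 5.7 kcal/mol.
Ph at 180° (staggered): SH(120°)/Ph(180°) gauche 1.0 → 1.0 kcal/mol.
Ph at 240° (eclipsed): H(0°)/F(0°) eclipsed 1.4; SH(120°)/H(120°) eclipsed 1.5; H(240°)/Ph(240°) eclipsed 2.2 → 5.1 kcal/mol.
Ph at 300° (staggered): SH(120°)/F(60°) gauche 0.7 → 0.7 kcal/mol.
The maximum (5.7 kcal/mol) occurs with Ph at 120°.

120°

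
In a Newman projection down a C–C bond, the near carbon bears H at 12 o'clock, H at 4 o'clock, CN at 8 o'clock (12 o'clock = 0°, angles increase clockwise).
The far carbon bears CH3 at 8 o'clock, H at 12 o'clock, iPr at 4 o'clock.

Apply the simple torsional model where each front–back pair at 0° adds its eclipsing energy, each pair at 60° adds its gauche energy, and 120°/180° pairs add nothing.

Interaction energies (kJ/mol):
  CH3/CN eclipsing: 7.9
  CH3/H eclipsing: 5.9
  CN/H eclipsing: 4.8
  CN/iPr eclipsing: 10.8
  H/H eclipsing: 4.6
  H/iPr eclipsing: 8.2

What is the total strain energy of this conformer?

This conformer (eclipsed): H–H eclipsed, H–iPr eclipsed, CN–CH3 eclipsed; 4.6 + 8.2 + 7.9 = 20.7 kJ/mol.

20.7 kJ/mol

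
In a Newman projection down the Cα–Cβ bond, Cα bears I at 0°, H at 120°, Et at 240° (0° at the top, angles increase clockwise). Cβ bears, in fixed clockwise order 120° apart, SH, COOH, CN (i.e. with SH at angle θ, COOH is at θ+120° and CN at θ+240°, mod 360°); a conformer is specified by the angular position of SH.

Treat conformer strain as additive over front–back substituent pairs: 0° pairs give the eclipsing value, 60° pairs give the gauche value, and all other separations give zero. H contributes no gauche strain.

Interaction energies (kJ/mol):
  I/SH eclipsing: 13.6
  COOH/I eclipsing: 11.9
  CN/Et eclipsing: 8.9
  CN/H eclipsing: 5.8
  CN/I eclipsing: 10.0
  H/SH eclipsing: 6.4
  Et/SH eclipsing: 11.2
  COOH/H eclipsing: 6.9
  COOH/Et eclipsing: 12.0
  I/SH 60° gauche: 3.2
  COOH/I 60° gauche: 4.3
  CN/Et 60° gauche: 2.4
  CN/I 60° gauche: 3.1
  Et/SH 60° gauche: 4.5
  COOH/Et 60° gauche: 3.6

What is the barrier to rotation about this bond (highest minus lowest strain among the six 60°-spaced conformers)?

SH at 0° (eclipsed): I–SH eclipsed, H–COOH eclipsed, Et–CN eclipsed; 13.6 + 6.9 + 8.9 = 29.4 kJ/mol.
SH at 60° (staggered): I–SH gauche, I–CN gauche, Et–COOH gauche, Et–CN gauche; 3.2 + 3.1 + 3.6 + 2.4 = 12.3 kJ/mol.
SH at 120° (eclipsed): I–CN eclipsed, H–SH eclipsed, Et–COOH eclipsed; 10.0 + 6.4 + 12.0 = 28.4 kJ/mol.
SH at 180° (staggered): I–COOH gauche, I–CN gauche, Et–SH gauche, Et–COOH gauche; 4.3 + 3.1 + 4.5 + 3.6 = 15.5 kJ/mol.
SH at 240° (eclipsed): I–COOH eclipsed, H–CN eclipsed, Et–SH eclipsed; 11.9 + 5.8 + 11.2 = 28.9 kJ/mol.
SH at 300° (staggered): I–SH gauche, I–COOH gauche, Et–SH gauche, Et–CN gauche; 3.2 + 4.3 + 4.5 + 2.4 = 14.4 kJ/mol.
Max at 0° (29.4 kJ/mol), min at 60° (12.3 kJ/mol); barrier = 17.1 kJ/mol.

17.1 kJ/mol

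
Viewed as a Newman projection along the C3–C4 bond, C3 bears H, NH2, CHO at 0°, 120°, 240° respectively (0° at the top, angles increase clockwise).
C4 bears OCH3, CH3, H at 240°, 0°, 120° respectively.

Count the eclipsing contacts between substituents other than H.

1

Non-H eclipsing pairs: CHO(240°)/OCH3(240°) — 1 interaction.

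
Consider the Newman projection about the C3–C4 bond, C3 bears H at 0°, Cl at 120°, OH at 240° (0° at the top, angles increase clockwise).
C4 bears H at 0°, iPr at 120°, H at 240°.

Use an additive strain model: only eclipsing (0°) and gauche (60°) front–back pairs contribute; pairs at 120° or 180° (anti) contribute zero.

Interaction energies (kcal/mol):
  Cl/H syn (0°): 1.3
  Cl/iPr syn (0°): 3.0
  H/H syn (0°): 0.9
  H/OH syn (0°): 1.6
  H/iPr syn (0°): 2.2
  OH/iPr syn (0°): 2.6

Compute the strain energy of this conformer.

This conformer (eclipsed): H(0°)/H(0°) eclipsed 0.9; Cl(120°)/iPr(120°) eclipsed 3.0; OH(240°)/H(240°) eclipsed 1.6 → 5.5 kcal/mol.

5.5 kcal/mol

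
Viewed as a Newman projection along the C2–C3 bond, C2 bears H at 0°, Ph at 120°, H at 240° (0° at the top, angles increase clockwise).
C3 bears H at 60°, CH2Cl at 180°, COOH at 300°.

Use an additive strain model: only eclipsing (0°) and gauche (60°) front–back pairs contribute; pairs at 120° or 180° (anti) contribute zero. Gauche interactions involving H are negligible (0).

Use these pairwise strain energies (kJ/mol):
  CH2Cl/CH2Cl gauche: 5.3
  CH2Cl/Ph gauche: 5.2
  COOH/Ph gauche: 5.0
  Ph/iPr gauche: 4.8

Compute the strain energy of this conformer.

5.2 kJ/mol

This conformer (staggered): Ph–CH2Cl gauche; 5.2 = 5.2 kJ/mol.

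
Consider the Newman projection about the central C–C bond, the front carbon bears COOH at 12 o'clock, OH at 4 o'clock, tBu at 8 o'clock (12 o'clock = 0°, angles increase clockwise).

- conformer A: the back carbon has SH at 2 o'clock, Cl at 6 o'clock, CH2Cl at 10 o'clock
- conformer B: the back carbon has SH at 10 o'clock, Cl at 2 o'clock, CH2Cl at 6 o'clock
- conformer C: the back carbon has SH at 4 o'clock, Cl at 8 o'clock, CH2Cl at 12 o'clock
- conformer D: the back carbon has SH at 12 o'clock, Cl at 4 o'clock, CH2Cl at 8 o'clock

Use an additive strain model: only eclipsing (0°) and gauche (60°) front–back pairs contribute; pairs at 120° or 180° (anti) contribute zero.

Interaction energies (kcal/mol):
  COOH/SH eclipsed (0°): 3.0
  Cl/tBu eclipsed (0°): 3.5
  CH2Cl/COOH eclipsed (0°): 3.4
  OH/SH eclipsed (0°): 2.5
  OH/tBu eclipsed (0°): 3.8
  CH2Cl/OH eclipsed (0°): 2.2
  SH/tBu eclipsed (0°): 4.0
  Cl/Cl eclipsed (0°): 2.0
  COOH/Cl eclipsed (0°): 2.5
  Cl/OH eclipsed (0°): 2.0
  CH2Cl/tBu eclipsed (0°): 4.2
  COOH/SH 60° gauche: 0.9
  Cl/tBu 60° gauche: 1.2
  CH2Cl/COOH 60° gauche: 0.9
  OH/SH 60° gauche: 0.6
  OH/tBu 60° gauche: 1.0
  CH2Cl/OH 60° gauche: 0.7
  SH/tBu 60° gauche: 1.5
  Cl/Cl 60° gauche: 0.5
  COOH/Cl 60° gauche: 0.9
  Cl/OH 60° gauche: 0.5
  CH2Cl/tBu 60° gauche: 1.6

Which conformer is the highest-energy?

A is staggered. COOH at 0° is gauche with SH at 60° (0.9); COOH at 0° is gauche with CH2Cl at 300° (0.9); OH at 120° is gauche with SH at 60° (0.6); OH at 120° is gauche with Cl at 180° (0.5); tBu at 240° is gauche with Cl at 180° (1.2); tBu at 240° is gauche with CH2Cl at 300° (1.6). Total 5.7 kcal/mol.
B is staggered. COOH at 0° is gauche with SH at 300° (0.9); COOH at 0° is gauche with Cl at 60° (0.9); OH at 120° is gauche with Cl at 60° (0.5); OH at 120° is gauche with CH2Cl at 180° (0.7); tBu at 240° is gauche with SH at 300° (1.5); tBu at 240° is gauche with CH2Cl at 180° (1.6). Total 6.1 kcal/mol.
C is eclipsed. COOH at 0° is eclipsed with CH2Cl at 0° (3.4); OH at 120° is eclipsed with SH at 120° (2.5); tBu at 240° is eclipsed with Cl at 240° (3.5). Total 9.4 kcal/mol.
D is eclipsed. COOH at 0° is eclipsed with SH at 0° (3.0); OH at 120° is eclipsed with Cl at 120° (2.0); tBu at 240° is eclipsed with CH2Cl at 240° (4.2). Total 9.2 kcal/mol.
C has the highest total (9.4 kcal/mol).

C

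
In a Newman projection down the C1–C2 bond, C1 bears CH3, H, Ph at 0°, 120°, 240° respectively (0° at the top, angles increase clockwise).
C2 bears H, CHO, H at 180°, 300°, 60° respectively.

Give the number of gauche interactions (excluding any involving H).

Non-H gauche pairs: CH3(0°)/CHO(300°); Ph(240°)/CHO(300°) — 2 interactions.

2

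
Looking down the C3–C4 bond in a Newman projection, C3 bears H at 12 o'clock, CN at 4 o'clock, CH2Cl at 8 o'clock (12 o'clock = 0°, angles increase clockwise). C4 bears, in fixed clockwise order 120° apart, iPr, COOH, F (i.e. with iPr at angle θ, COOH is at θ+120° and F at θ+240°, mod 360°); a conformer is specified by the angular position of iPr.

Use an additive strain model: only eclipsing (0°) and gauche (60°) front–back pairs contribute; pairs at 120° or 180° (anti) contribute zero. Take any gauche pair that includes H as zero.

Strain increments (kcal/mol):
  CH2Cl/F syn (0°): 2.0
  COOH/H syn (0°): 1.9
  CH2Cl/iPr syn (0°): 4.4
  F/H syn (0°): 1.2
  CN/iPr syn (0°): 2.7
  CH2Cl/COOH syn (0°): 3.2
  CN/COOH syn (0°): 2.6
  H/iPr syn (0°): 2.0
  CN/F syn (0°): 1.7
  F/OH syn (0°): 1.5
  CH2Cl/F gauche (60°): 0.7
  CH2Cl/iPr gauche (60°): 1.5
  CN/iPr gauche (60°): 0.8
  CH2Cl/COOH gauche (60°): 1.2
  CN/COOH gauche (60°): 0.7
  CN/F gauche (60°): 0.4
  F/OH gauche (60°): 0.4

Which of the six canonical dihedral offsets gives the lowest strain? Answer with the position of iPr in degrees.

iPr at 0° is eclipsed. H at 0° is eclipsed with iPr at 0° (2.0); CN at 120° is eclipsed with COOH at 120° (2.6); CH2Cl at 240° is eclipsed with F at 240° (2.0). Total 6.6 kcal/mol.
iPr at 60° is staggered. CN at 120° is gauche with iPr at 60° (0.8); CN at 120° is gauche with COOH at 180° (0.7); CH2Cl at 240° is gauche with COOH at 180° (1.2); CH2Cl at 240° is gauche with F at 300° (0.7). Total 3.4 kcal/mol.
iPr at 120° is eclipsed. H at 0° is eclipsed with F at 0° (1.2); CN at 120° is eclipsed with iPr at 120° (2.7); CH2Cl at 240° is eclipsed with COOH at 240° (3.2). Total 7.1 kcal/mol.
iPr at 180° is staggered. CN at 120° is gauche with iPr at 180° (0.8); CN at 120° is gauche with F at 60° (0.4); CH2Cl at 240° is gauche with iPr at 180° (1.5); CH2Cl at 240° is gauche with COOH at 300° (1.2). Total 3.9 kcal/mol.
iPr at 240° is eclipsed. H at 0° is eclipsed with COOH at 0° (1.9); CN at 120° is eclipsed with F at 120° (1.7); CH2Cl at 240° is eclipsed with iPr at 240° (4.4). Total 8.0 kcal/mol.
iPr at 300° is staggered. CN at 120° is gauche with COOH at 60° (0.7); CN at 120° is gauche with F at 180° (0.4); CH2Cl at 240° is gauche with iPr at 300° (1.5); CH2Cl at 240° is gauche with F at 180° (0.7). Total 3.3 kcal/mol.
The minimum (3.3 kcal/mol) occurs with iPr at 300°.

300°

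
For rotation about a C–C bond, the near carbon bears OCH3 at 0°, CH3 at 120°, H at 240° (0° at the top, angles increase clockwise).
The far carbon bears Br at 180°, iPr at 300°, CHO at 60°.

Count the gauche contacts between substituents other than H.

4

Non-H gauche pairs: OCH3(0°)/iPr(300°); OCH3(0°)/CHO(60°); CH3(120°)/Br(180°); CH3(120°)/CHO(60°) — 4 interactions.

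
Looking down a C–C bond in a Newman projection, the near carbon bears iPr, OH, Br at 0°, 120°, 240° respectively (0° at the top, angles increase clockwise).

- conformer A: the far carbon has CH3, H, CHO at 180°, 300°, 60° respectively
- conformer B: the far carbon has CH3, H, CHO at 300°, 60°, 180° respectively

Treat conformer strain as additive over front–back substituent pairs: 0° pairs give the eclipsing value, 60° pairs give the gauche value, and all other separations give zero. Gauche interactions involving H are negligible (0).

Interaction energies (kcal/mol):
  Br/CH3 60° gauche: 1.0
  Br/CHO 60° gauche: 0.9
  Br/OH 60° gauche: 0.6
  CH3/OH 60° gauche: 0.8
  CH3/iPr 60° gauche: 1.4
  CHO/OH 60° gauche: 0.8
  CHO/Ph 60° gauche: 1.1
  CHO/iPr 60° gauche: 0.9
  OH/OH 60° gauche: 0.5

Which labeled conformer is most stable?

A (staggered): iPr(0°)/CHO(60°) gauche 0.9; OH(120°)/CH3(180°) gauche 0.8; OH(120°)/CHO(60°) gauche 0.8; Br(240°)/CH3(180°) gauche 1.0 → 3.5 kcal/mol.
B (staggered): iPr(0°)/CH3(300°) gauche 1.4; OH(120°)/CHO(180°) gauche 0.8; Br(240°)/CH3(300°) gauche 1.0; Br(240°)/CHO(180°) gauche 0.9 → 4.1 kcal/mol.
A has the lowest total (3.5 kcal/mol).

A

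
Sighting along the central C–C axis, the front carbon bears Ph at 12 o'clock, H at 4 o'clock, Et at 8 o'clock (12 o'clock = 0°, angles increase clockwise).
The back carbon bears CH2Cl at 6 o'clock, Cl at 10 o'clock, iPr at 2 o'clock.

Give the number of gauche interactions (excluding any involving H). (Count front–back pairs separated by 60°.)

4

Non-H gauche pairs: Ph(0°)/Cl(300°); Ph(0°)/iPr(60°); Et(240°)/CH2Cl(180°); Et(240°)/Cl(300°) — 4 interactions.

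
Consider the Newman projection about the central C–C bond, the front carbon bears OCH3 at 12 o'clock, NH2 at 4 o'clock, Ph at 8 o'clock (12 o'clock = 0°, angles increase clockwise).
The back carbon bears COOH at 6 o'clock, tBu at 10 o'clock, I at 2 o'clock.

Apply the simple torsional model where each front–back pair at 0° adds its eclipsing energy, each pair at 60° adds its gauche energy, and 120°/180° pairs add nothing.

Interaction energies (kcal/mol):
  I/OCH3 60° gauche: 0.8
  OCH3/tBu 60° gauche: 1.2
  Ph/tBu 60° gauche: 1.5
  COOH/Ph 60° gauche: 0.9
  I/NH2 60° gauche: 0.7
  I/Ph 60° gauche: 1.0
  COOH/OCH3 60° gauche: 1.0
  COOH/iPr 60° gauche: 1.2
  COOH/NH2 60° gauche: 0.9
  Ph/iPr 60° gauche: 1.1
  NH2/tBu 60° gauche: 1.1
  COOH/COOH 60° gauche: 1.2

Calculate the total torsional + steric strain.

6.0 kcal/mol

This conformer (staggered): OCH3–tBu gauche, OCH3–I gauche, NH2–COOH gauche, NH2–I gauche, Ph–COOH gauche, Ph–tBu gauche; 1.2 + 0.8 + 0.9 + 0.7 + 0.9 + 1.5 = 6.0 kcal/mol.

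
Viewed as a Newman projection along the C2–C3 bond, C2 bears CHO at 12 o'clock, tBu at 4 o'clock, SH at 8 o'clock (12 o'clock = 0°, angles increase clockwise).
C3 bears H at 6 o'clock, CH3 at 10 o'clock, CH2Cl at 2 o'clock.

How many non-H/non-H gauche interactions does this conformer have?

Non-H gauche pairs: CHO(0°)/CH3(300°); CHO(0°)/CH2Cl(60°); tBu(120°)/CH2Cl(60°); SH(240°)/CH3(300°) — 4 interactions.

4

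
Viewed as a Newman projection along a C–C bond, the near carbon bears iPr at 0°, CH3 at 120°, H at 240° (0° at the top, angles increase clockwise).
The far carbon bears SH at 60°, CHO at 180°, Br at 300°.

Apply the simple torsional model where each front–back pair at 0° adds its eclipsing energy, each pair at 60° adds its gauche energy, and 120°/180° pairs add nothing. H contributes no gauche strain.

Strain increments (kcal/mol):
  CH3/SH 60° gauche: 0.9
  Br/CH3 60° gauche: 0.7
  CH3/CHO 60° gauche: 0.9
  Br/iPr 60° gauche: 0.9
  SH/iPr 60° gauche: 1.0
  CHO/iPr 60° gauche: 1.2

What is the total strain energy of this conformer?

3.7 kcal/mol

This conformer (staggered): iPr(0°)/SH(60°) gauche 1.0; iPr(0°)/Br(300°) gauche 0.9; CH3(120°)/SH(60°) gauche 0.9; CH3(120°)/CHO(180°) gauche 0.9 → 3.7 kcal/mol.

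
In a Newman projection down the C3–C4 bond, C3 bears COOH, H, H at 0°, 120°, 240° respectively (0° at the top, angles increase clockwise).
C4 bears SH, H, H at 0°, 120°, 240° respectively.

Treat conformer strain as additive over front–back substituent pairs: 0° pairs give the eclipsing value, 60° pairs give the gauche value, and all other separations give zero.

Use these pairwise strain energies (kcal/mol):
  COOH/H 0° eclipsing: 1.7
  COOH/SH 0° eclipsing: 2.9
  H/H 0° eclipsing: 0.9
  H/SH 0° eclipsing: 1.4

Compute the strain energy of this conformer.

4.7 kcal/mol

This conformer (eclipsed): COOH–SH eclipsed, H–H eclipsed, H–H eclipsed; 2.9 + 0.9 + 0.9 = 4.7 kcal/mol.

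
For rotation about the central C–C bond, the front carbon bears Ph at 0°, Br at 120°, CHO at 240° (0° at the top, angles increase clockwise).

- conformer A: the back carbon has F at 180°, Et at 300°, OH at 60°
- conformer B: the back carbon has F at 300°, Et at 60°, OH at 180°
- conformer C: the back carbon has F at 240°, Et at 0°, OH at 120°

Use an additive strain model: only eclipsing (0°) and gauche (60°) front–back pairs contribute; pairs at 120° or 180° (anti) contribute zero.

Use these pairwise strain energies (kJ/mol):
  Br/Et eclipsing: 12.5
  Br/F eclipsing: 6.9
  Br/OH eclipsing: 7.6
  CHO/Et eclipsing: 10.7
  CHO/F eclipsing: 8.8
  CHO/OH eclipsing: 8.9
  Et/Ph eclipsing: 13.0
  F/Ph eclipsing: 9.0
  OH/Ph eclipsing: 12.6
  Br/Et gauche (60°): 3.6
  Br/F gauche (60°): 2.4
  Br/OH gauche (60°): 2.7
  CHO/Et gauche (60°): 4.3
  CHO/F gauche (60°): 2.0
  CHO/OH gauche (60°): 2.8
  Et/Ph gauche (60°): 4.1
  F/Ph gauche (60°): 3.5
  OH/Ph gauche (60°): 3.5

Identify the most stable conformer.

A (staggered): Ph(0°)/Et(300°) gauche 4.1; Ph(0°)/OH(60°) gauche 3.5; Br(120°)/F(180°) gauche 2.4; Br(120°)/OH(60°) gauche 2.7; CHO(240°)/F(180°) gauche 2.0; CHO(240°)/Et(300°) gauche 4.3 → 19.0 kJ/mol.
B (staggered): Ph(0°)/F(300°) gauche 3.5; Ph(0°)/Et(60°) gauche 4.1; Br(120°)/Et(60°) gauche 3.6; Br(120°)/OH(180°) gauche 2.7; CHO(240°)/F(300°) gauche 2.0; CHO(240°)/OH(180°) gauche 2.8 → 18.7 kJ/mol.
C (eclipsed): Ph(0°)/Et(0°) eclipsed 13.0; Br(120°)/OH(120°) eclipsed 7.6; CHO(240°)/F(240°) eclipsed 8.8 → 29.4 kJ/mol.
B has the lowest total (18.7 kJ/mol).

B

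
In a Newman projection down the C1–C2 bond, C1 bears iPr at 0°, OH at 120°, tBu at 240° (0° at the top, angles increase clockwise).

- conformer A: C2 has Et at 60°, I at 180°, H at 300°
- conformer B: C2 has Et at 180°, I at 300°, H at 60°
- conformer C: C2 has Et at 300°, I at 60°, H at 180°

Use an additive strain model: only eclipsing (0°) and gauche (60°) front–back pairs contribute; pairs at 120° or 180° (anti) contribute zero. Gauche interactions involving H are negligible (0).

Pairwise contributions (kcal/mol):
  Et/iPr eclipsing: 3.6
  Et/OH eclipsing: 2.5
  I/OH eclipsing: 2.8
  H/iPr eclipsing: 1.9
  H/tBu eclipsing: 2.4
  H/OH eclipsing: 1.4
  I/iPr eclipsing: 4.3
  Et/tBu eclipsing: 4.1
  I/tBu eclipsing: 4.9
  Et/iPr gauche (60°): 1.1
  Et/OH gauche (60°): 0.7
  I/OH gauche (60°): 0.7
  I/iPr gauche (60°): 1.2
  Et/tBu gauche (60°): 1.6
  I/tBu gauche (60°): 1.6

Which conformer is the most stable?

A (staggered): iPr(0°)/Et(60°) gauche 1.1; OH(120°)/Et(60°) gauche 0.7; OH(120°)/I(180°) gauche 0.7; tBu(240°)/I(180°) gauche 1.6 → 4.1 kcal/mol.
B (staggered): iPr(0°)/I(300°) gauche 1.2; OH(120°)/Et(180°) gauche 0.7; tBu(240°)/Et(180°) gauche 1.6; tBu(240°)/I(300°) gauche 1.6 → 5.1 kcal/mol.
C (staggered): iPr(0°)/Et(300°) gauche 1.1; iPr(0°)/I(60°) gauche 1.2; OH(120°)/I(60°) gauche 0.7; tBu(240°)/Et(300°) gauche 1.6 → 4.6 kcal/mol.
A has the lowest total (4.1 kcal/mol).

A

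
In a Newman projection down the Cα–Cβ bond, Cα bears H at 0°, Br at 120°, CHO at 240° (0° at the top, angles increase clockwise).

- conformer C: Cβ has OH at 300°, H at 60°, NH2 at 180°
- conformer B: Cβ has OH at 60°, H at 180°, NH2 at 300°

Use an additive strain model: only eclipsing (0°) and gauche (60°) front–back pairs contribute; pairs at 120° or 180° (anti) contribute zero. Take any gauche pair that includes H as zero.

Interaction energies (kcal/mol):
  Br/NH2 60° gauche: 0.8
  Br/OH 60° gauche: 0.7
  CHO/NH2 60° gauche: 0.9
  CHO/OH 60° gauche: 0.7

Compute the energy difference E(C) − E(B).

+0.8 kcal/mol

C (staggered): Br–NH2 gauche, CHO–OH gauche, CHO–NH2 gauche; 0.8 + 0.7 + 0.9 = 2.4 kcal/mol.
B (staggered): Br–OH gauche, CHO–NH2 gauche; 0.7 + 0.9 = 1.6 kcal/mol.
E(C) − E(B) = 2.4 − 1.6 = +0.8 kcal/mol.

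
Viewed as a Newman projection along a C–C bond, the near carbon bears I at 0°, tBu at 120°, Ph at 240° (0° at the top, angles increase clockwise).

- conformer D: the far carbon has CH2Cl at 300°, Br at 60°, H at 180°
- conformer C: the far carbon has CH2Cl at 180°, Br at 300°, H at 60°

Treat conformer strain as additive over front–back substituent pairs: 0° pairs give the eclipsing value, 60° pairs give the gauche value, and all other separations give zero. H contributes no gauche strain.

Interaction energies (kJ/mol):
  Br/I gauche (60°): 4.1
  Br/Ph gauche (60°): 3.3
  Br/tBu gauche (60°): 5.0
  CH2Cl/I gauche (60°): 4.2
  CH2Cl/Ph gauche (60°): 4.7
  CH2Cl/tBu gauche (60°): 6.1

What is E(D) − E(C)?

D (staggered): I–CH2Cl gauche, I–Br gauche, tBu–Br gauche, Ph–CH2Cl gauche; 4.2 + 4.1 + 5.0 + 4.7 = 18.0 kJ/mol.
C (staggered): I–Br gauche, tBu–CH2Cl gauche, Ph–CH2Cl gauche, Ph–Br gauche; 4.1 + 6.1 + 4.7 + 3.3 = 18.2 kJ/mol.
E(D) − E(C) = 18.0 − 18.2 = -0.2 kJ/mol.

-0.2 kJ/mol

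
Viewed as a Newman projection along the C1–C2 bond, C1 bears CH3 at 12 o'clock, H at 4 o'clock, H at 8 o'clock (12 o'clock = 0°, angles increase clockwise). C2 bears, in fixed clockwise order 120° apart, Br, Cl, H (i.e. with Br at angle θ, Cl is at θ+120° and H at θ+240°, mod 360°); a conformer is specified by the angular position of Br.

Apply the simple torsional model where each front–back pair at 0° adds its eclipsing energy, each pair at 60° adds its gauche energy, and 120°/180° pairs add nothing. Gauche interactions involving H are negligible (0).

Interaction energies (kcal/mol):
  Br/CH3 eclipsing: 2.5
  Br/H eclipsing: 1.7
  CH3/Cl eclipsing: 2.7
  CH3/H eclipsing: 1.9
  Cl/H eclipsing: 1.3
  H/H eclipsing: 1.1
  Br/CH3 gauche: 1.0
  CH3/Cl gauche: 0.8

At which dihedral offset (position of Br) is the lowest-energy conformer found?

Br at 0° (eclipsed): CH3(0°)/Br(0°) eclipsed 2.5; H(120°)/Cl(120°) eclipsed 1.3; H(240°)/H(240°) eclipsed 1.1 → 4.9 kcal/mol.
Br at 60° (staggered): CH3(0°)/Br(60°) gauche 1.0 → 1.0 kcal/mol.
Br at 120° (eclipsed): CH3(0°)/H(0°) eclipsed 1.9; H(120°)/Br(120°) eclipsed 1.7; H(240°)/Cl(240°) eclipsed 1.3 → 4.9 kcal/mol.
Br at 180° (staggered): CH3(0°)/Cl(300°) gauche 0.8 → 0.8 kcal/mol.
Br at 240° (eclipsed): CH3(0°)/Cl(0°) eclipsed 2.7; H(120°)/H(120°) eclipsed 1.1; H(240°)/Br(240°) eclipsed 1.7 → 5.5 kcal/mol.
Br at 300° (staggered): CH3(0°)/Br(300°) gauche 1.0; CH3(0°)/Cl(60°) gauche 0.8 → 1.8 kcal/mol.
The minimum (0.8 kcal/mol) occurs with Br at 180°.

180°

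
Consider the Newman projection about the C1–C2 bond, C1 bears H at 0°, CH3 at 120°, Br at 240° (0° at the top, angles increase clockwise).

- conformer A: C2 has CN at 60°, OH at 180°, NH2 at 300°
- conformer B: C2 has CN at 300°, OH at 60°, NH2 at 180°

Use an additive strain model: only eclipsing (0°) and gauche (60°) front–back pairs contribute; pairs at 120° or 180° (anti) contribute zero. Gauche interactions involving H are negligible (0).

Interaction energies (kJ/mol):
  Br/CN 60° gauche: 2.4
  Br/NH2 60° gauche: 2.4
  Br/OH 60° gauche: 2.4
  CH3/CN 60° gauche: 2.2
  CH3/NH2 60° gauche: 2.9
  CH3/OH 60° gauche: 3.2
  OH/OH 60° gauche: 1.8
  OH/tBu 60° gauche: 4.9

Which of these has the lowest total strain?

A

A is staggered. CH3 at 120° is gauche with CN at 60° (2.2); CH3 at 120° is gauche with OH at 180° (3.2); Br at 240° is gauche with OH at 180° (2.4); Br at 240° is gauche with NH2 at 300° (2.4). Total 10.2 kJ/mol.
B is staggered. CH3 at 120° is gauche with OH at 60° (3.2); CH3 at 120° is gauche with NH2 at 180° (2.9); Br at 240° is gauche with CN at 300° (2.4); Br at 240° is gauche with NH2 at 180° (2.4). Total 10.9 kJ/mol.
A has the lowest total (10.2 kJ/mol).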